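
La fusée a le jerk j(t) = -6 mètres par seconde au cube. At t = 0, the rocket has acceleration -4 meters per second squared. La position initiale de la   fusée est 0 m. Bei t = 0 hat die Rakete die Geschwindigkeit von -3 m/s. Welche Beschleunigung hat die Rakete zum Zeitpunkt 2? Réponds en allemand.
Wir müssen die Stammfunktion unserer Gleichung für den Ruck j(t) = -6 1-mal finden. Durch Integration von dem Ruck und Verwendung der Anfangsbedingung a(0) = -4, erhalten wir a(t) = -6·t - 4. Mit a(t) = -6·t - 4 und Einsetzen von t = 2, finden wir a = -16.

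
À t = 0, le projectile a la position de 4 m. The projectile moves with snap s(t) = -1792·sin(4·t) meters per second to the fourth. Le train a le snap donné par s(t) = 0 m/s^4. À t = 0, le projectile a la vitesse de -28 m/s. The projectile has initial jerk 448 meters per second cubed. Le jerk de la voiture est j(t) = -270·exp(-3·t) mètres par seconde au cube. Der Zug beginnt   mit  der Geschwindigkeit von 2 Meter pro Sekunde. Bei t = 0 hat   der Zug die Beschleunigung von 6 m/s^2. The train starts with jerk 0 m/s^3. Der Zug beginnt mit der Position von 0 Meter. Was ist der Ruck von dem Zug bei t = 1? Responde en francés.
En partant du snap s(t) = 0, nous prenons 1 intégrale. L'intégrale du snap est le jerk. En utilisant j(0) = 0, nous obtenons j(t) = 0. De l'équation du jerk j(t) = 0, nous substituons t = 1 pour obtenir j = 0.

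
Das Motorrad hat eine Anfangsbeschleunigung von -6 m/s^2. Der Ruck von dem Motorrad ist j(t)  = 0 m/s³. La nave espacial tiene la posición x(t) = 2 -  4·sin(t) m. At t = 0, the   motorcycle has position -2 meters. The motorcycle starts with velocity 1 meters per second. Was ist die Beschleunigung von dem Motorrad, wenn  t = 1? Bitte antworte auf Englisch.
We need to integrate our jerk equation j(t) = 0 1 time. Finding the antiderivative of j(t) and using a(0) = -6: a(t) = -6. From the given acceleration equation a(t) = -6, we substitute t = 1 to get a = -6.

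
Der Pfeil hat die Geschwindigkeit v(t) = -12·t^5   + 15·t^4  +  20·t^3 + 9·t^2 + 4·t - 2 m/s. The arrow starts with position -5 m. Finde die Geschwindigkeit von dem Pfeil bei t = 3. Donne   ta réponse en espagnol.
De la ecuación de la velocidad v(t) = -12·t^5 + 15·t^4 + 20·t^3 + 9·t^2 + 4·t - 2, sustituimos t = 3 para obtener v = -1070.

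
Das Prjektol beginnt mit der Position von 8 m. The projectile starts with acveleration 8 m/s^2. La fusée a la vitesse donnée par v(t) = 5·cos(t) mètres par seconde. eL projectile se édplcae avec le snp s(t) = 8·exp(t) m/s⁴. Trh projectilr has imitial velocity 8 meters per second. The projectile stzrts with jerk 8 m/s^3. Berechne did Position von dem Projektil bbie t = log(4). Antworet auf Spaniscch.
Necesitamos integrar nuestra ecuación del snap s(t) = 8·exp(t) 4 veces. La antiderivada del snap es la sacudida. Usando j(0) = 8, obtenemos j(t) = 8·exp(t). La antiderivada de la sacudida es la aceleración. Usando a(0) = 8, obtenemos a(t) = 8·exp(t). La antiderivada de la aceleración es la velocidad. Usando v(0) = 8, obtenemos v(t) = 8·exp(t). Integrando la velocidad y usando la condición inicial x(0) = 8, obtenemos x(t) = 8·exp(t). Tenemos la posición x(t) = 8·exp(t). Sustituyendo t = log(4): x(log(4)) = 32.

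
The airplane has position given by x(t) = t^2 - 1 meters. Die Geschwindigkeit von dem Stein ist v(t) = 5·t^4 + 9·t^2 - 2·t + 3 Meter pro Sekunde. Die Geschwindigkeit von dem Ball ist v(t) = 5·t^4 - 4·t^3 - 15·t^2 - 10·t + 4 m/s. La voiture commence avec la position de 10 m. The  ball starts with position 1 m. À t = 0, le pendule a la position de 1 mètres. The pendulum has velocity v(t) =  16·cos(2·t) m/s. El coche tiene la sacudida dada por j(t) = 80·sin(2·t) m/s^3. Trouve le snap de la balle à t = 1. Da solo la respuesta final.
Le snap à t = 1 est s = 96.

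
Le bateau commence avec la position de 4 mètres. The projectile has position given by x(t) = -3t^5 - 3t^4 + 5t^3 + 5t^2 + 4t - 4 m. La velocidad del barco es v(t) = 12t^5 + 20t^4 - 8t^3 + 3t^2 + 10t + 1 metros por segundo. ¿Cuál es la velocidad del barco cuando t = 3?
Tenemos la velocidad v(t) = 12·t^5 + 20·t^4 - 8·t^3 + 3·t^2 + 10·t + 1. Sustituyendo t = 3: v(3) = 4378.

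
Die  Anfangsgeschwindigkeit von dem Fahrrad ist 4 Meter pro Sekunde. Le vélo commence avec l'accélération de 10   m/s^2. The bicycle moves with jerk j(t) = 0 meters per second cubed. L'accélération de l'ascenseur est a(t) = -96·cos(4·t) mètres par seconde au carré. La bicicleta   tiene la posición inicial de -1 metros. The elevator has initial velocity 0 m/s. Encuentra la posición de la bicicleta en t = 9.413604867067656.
Necesitamos integrar nuestra ecuación de la sacudida j(t) = 0 3 veces. Integrando la sacudida y usando la condición inicial a(0) = 10, obtenemos a(t) = 10. Integrando la aceleración y usando la condición inicial v(0) = 4, obtenemos v(t) = 10·t + 4. Integrando la velocidad y usando la condición inicial x(0) = -1, obtenemos x(t) = 5·t^2 + 4·t - 1. Tenemos la posición x(t) = 5·t^2 + 4·t - 1. Sustituyendo t = 9.413604867067656: x(9.413604867067656) = 479.734202434670.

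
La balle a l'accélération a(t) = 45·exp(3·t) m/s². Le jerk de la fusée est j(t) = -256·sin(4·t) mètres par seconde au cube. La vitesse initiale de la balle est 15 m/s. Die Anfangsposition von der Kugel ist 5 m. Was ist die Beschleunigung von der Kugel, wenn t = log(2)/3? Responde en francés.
De l'équation de l'accélération a(t) = 45·exp(3·t), nous substituons t = log(2)/3 pour obtenir a = 90.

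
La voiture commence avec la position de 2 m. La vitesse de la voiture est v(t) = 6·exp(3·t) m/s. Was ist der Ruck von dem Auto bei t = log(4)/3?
Um dies zu lösen, müssen wir 2 Ableitungen unserer Gleichung für die Geschwindigkeit v(t) = 6·exp(3·t) nehmen. Durch Ableiten von der Geschwindigkeit erhalten wir die Beschleunigung: a(t) = 18·exp(3·t). Durch Ableiten von der Beschleunigung erhalten wir den Ruck: j(t) = 54·exp(3·t). Wir haben den Ruck j(t) = 54·exp(3·t). Durch Einsetzen von t = log(4)/3: j(log(4)/3) = 216.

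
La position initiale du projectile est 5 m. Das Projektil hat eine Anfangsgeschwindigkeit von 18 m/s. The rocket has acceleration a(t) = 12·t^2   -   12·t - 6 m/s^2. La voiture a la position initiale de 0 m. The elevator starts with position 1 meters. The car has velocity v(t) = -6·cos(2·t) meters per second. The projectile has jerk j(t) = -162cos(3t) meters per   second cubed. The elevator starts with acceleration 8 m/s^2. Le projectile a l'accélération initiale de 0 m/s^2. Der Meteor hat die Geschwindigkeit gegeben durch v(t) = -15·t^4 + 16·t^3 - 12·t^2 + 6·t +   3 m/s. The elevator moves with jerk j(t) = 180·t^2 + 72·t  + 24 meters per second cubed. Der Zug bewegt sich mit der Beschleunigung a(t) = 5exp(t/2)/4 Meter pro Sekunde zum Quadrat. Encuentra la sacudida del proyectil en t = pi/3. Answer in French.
Nous avons le jerk j(t) = -162·cos(3·t). En substituant t = pi/3: j(pi/3) = 162.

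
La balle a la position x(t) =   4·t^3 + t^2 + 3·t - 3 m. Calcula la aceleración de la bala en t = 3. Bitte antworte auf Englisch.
We must differentiate our position equation x(t) = 4·t^3 + t^2 + 3·t - 3 2 times. Differentiating position, we get velocity: v(t) = 12·t^2 + 2·t + 3. Differentiating velocity, we get acceleration: a(t) = 24·t + 2. We have acceleration a(t) = 24·t + 2. Substituting t = 3: a(3) = 74.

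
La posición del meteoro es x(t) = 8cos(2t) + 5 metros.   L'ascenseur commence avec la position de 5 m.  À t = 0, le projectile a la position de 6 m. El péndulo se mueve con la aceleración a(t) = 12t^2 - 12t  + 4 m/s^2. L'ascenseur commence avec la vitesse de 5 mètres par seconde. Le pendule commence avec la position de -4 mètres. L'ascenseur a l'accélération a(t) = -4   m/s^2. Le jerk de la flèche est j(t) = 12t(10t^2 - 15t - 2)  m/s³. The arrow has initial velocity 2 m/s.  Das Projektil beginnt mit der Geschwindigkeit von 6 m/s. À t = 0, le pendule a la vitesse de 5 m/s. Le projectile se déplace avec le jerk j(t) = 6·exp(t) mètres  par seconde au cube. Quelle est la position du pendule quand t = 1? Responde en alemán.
Wir müssen das Integral unserer Gleichung für die Beschleunigung a(t) = 12·t^2 - 12·t + 4 2-mal finden. Die Stammfunktion von der Beschleunigung ist die Geschwindigkeit. Mit v(0) = 5 erhalten wir v(t) = 4·t^3 - 6·t^2 + 4·t + 5. Durch Integration von der Geschwindigkeit und Verwendung der Anfangsbedingung x(0) = -4, erhalten wir x(t) = t^4 - 2·t^3 + 2·t^2 + 5·t - 4. Aus der Gleichung für die Position x(t) = t^4 - 2·t^3 + 2·t^2 + 5·t - 4, setzen wir t = 1 ein und erhalten x = 2.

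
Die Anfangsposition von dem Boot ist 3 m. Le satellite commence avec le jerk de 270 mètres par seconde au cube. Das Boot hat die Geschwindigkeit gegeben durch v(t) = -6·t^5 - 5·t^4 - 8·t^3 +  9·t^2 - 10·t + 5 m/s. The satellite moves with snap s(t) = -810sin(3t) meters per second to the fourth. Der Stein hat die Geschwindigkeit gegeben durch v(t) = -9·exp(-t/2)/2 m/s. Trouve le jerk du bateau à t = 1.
Nous devons dériver notre équation de la vitesse v(t) = -6·t^5 - 5·t^4 - 8·t^3 + 9·t^2 - 10·t + 5 2 fois. En dérivant la vitesse, nous obtenons l'accélération: a(t) = -30·t^4 - 20·t^3 - 24·t^2 + 18·t - 10. La dérivée de l'accélération donne le jerk: j(t) = -120·t^3 - 60·t^2 - 48·t + 18. En utilisant j(t) = -120·t^3 - 60·t^2 - 48·t + 18 et en substituant t = 1, nous trouvons j = -210.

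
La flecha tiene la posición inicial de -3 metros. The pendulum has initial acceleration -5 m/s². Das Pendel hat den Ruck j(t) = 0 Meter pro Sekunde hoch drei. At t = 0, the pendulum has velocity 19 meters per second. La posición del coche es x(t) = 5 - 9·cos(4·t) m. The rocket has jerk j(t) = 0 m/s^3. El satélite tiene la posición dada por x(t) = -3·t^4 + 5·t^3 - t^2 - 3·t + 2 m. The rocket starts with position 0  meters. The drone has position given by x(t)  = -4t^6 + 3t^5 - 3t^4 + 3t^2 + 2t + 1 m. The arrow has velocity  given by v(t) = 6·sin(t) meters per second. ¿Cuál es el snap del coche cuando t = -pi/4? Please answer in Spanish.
Para resolver esto, necesitamos tomar 4 derivadas de nuestra ecuación de la posición x(t) = 5 - 9·cos(4·t). Tomando d/dt de x(t), encontramos v(t) = 36·sin(4·t). La derivada de la velocidad da la aceleración: a(t) = 144·cos(4·t). Derivando la aceleración, obtenemos la sacudida: j(t) = -576·sin(4·t). La derivada de la sacudida da el snap: s(t) = -2304·cos(4·t). Usando s(t) = -2304·cos(4·t) y sustituyendo t = -pi/4, encontramos s = 2304.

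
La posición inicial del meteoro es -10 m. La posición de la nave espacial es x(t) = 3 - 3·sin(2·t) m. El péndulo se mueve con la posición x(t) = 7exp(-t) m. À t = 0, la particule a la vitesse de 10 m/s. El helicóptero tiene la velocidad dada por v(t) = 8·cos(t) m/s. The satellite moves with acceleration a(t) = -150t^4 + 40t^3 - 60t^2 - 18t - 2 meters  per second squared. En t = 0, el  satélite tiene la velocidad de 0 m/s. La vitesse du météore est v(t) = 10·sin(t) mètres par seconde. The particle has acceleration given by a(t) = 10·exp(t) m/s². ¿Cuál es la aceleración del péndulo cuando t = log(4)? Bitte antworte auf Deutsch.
Um dies zu lösen, müssen wir 2 Ableitungen unserer Gleichung für die Position x(t) = 7·exp(-t) nehmen. Durch Ableiten von der Position erhalten wir die Geschwindigkeit: v(t) = -7·exp(-t). Die Ableitung von der Geschwindigkeit ergibt die Beschleunigung: a(t) = 7·exp(-t). Aus der Gleichung für die Beschleunigung a(t) = 7·exp(-t), setzen wir t = log(4) ein und erhalten a = 7/4.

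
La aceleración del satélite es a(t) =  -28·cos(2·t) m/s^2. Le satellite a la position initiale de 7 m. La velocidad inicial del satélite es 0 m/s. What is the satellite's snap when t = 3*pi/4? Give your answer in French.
Nous devons dériver notre équation de l'accélération a(t) = -28·cos(2·t) 2 fois. En prenant d/dt de a(t), nous trouvons j(t) = 56·sin(2·t). La dérivée du jerk donne le snap: s(t) = 112·cos(2·t). Nous avons le snap s(t) = 112·cos(2·t). En substituant t = 3*pi/4: s(3*pi/4) = 0.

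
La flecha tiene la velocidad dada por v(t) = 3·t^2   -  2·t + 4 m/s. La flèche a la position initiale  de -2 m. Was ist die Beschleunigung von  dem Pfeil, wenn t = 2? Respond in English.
We must differentiate our velocity equation v(t) = 3·t^2 - 2·t + 4 1 time. Differentiating velocity, we get acceleration: a(t) = 6·t - 2. We have acceleration a(t) = 6·t - 2. Substituting t = 2: a(2) = 10.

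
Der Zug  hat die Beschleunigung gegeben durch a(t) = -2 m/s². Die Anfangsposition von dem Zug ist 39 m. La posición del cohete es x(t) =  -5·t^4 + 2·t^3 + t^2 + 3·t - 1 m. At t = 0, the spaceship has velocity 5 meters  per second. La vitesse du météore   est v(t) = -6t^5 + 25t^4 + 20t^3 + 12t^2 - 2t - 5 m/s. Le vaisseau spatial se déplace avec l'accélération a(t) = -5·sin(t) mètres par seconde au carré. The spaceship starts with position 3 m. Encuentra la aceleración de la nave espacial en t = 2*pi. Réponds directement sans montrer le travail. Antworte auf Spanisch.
a(2*pi) = 0.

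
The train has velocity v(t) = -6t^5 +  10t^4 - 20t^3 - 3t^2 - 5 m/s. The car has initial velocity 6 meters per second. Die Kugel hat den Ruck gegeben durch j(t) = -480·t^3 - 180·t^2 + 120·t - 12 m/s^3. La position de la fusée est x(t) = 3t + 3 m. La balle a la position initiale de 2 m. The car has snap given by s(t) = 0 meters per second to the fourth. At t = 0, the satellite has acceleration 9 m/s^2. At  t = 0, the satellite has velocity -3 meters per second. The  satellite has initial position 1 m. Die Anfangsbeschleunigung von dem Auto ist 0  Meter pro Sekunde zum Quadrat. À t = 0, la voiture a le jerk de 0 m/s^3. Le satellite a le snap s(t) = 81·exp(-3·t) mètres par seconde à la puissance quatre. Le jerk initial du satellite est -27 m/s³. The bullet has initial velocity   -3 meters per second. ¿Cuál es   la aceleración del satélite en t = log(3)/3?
Para resolver esto, necesitamos tomar 2 integrales de nuestra ecuación del snap s(t) = 81·exp(-3·t). Integrando el snap y usando la condición inicial j(0) = -27, obtenemos j(t) = -27·exp(-3·t). La antiderivada de la sacudida, con a(0) = 9, da la aceleración: a(t) = 9·exp(-3·t). De la ecuación de la aceleración a(t) = 9·exp(-3·t), sustituimos t = log(3)/3 para obtener a = 3.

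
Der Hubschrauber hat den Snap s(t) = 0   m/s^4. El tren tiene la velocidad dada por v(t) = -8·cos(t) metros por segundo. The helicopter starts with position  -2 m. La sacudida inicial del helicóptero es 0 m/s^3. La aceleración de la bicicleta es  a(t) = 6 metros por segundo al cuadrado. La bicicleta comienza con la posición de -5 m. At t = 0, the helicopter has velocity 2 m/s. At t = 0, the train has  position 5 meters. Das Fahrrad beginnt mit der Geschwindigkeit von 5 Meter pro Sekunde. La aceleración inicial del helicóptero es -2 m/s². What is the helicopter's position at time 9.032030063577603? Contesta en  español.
Partiendo del snap s(t) = 0, tomamos 4 antiderivadas. La antiderivada del snap, con j(0) = 0, da la sacudida: j(t) = 0. Tomando ∫j(t)dt y aplicando a(0) = -2, encontramos a(t) = -2. La antiderivada de la aceleración, con v(0) = 2, da la velocidad: v(t) = 2 - 2·t. La integral de la velocidad es la posición. Usando x(0) = -2, obtenemos x(t) = -t^2 + 2·t - 2. Tenemos la posición x(t) = -t^2 + 2·t - 2. Sustituyendo t = 9.032030063577603: x(9.032030063577603) = -65.5135069422144.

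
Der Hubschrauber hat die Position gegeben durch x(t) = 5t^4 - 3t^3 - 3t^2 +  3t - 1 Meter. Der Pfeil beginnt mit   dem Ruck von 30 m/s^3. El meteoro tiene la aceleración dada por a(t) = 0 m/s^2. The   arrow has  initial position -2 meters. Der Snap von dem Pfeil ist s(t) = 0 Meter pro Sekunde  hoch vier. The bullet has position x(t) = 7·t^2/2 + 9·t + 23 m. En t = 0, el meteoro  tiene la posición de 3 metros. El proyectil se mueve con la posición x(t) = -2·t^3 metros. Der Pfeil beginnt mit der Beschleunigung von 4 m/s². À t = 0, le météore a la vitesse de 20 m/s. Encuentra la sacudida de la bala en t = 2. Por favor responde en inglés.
Starting from position x(t) = 7·t^2/2 + 9·t + 23, we take 3 derivatives. The derivative of position gives velocity: v(t) = 7·t + 9. Taking d/dt of v(t), we find a(t) = 7. Differentiating acceleration, we get jerk: j(t) = 0. Using j(t) = 0 and substituting t = 2, we find j = 0.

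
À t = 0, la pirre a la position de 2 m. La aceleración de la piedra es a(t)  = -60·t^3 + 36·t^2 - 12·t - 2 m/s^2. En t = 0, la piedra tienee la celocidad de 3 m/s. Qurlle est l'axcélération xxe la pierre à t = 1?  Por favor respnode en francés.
En utilisant a(t) = -60·t^3 + 36·t^2 - 12·t - 2 et en substituant t = 1, nous trouvons a = -38.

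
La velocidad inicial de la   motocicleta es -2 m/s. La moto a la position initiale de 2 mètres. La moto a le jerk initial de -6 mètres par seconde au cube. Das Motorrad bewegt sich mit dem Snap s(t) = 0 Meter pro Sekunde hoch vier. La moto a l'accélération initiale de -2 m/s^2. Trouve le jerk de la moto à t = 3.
Pour résoudre ceci, nous devons prendre 1 intégrale de notre équation du snap s(t) = 0. En intégrant le snap et en utilisant la condition initiale j(0) = -6, nous obtenons j(t) = -6. En utilisant j(t) = -6 et en substituant t = 3, nous trouvons j = -6.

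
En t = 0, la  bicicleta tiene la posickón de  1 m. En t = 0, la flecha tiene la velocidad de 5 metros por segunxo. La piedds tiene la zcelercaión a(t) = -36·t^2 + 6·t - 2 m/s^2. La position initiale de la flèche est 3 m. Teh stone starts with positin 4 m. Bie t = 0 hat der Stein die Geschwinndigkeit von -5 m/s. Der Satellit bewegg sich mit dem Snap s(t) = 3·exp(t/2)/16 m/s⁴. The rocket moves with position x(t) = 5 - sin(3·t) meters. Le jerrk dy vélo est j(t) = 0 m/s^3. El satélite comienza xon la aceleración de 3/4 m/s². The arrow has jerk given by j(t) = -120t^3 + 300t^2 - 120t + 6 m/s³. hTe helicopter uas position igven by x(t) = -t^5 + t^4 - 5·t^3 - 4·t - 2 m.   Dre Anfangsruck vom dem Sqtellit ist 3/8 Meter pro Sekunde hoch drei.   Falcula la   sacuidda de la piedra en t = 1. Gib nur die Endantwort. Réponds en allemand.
Die Antwort ist -66.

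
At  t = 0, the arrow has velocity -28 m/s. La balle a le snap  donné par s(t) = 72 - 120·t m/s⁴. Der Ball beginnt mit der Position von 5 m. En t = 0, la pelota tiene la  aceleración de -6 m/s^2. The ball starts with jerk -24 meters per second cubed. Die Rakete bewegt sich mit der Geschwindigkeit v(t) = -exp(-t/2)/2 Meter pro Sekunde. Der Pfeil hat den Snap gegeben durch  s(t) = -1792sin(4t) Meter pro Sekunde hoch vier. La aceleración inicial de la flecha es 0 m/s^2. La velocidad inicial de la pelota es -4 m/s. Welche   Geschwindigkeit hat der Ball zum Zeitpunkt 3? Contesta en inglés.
To solve this, we need to take 3 antiderivatives of our snap equation s(t) = 72 - 120·t. Taking ∫s(t)dt and applying j(0) = -24, we find j(t) = -60·t^2 + 72·t - 24. Finding the integral of j(t) and using a(0) = -6: a(t) = -20·t^3 + 36·t^2 - 24·t - 6. The antiderivative of acceleration is velocity. Using v(0) = -4, we get v(t) = -5·t^4 + 12·t^3 - 12·t^2 - 6·t - 4. We have velocity v(t) = -5·t^4 + 12·t^3 - 12·t^2 - 6·t - 4. Substituting t = 3: v(3) = -211.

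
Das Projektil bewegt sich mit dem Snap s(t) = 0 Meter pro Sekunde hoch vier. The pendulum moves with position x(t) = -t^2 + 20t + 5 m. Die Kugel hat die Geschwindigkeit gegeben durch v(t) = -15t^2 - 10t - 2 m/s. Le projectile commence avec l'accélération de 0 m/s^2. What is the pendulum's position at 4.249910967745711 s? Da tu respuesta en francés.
Nous avons la position x(t) = -t^2 + 20·t + 5. En substituant t = 4.249910967745711: x(4.249910967745711) = 71.9364761211489.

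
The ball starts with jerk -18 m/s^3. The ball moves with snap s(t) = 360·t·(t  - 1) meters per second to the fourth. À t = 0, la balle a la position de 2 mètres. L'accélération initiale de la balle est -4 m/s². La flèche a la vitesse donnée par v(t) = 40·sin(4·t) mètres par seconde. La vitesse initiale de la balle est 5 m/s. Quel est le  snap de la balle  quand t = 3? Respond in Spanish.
De la ecuación del snap s(t) = 360·t·(t - 1), sustituimos t = 3 para obtener s = 2160.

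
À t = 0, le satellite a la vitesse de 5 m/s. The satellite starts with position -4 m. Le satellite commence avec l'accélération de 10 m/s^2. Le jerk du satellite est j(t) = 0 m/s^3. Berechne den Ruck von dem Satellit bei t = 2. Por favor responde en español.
Usando j(t) = 0 y sustituyendo t = 2, encontramos j = 0.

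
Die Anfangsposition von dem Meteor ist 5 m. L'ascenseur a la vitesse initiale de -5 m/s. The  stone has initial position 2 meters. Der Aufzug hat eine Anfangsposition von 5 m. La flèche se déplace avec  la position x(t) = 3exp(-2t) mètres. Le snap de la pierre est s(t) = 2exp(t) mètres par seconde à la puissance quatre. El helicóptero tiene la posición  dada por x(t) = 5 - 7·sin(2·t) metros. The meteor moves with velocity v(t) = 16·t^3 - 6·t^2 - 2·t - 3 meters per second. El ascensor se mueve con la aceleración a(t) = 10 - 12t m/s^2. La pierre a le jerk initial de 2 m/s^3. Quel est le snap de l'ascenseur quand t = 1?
Nous devons dériver notre équation de l'accélération a(t) = 10 - 12·t 2 fois. La dérivée de l'accélération donne le jerk: j(t) = -12. La dérivée du jerk donne le snap: s(t) = 0. En utilisant s(t) = 0 et en substituant t = 1, nous trouvons s = 0.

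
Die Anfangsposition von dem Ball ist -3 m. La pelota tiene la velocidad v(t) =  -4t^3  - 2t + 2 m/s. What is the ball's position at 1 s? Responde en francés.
Pour résoudre ceci, nous devons prendre 1 primitive de notre équation de la vitesse v(t) = -4·t^3 - 2·t + 2. En prenant ∫v(t)dt et en appliquant x(0) = -3, nous trouvons x(t) = -t^4 - t^2 + 2·t - 3. Nous avons la position x(t) = -t^4 - t^2 + 2·t - 3. En substituant t = 1: x(1) = -3.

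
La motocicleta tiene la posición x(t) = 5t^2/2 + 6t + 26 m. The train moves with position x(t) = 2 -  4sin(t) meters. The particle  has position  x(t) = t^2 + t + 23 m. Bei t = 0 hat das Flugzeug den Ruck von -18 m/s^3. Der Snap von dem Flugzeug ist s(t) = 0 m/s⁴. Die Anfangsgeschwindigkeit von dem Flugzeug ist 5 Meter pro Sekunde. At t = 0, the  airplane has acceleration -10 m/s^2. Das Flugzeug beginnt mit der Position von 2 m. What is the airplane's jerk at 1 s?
To solve this, we need to take 1 antiderivative of our snap equation s(t) = 0. Integrating snap and using the initial condition j(0) = -18, we get j(t) = -18. From the given jerk equation j(t) = -18, we substitute t = 1 to get j = -18.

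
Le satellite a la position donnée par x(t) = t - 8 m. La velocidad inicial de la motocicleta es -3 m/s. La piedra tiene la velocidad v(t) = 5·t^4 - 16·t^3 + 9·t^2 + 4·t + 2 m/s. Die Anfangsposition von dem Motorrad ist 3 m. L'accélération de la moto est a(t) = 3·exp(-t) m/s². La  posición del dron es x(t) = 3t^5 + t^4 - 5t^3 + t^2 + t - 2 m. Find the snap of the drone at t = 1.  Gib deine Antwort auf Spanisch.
Debemos derivar nuestra ecuación de la posición x(t) = 3·t^5 + t^4 - 5·t^3 + t^2 + t - 2 4 veces. La derivada de la posición da la velocidad: v(t) = 15·t^4 + 4·t^3 - 15·t^2 + 2·t + 1. Derivando la velocidad, obtenemos la aceleración: a(t) = 60·t^3 + 12·t^2 - 30·t + 2. Tomando d/dt de a(t), encontramos j(t) = 180·t^2 + 24·t - 30. Tomando d/dt de j(t), encontramos s(t) = 360·t + 24. Tenemos el snap s(t) = 360·t + 24. Sustituyendo t = 1: s(1) = 384.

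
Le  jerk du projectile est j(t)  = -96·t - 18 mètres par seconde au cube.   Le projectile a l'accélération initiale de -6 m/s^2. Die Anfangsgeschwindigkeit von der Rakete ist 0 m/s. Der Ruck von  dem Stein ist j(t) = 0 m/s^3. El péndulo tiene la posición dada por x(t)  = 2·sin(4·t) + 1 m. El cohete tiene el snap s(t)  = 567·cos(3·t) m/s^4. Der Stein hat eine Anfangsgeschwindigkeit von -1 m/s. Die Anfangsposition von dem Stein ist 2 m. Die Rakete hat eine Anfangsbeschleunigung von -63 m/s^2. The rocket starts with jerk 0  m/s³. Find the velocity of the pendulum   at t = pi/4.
To solve this, we need to take 1 derivative of our position equation x(t) = 2·sin(4·t) + 1. Differentiating position, we get velocity: v(t) = 8·cos(4·t). We have velocity v(t) = 8·cos(4·t). Substituting t = pi/4: v(pi/4) = -8.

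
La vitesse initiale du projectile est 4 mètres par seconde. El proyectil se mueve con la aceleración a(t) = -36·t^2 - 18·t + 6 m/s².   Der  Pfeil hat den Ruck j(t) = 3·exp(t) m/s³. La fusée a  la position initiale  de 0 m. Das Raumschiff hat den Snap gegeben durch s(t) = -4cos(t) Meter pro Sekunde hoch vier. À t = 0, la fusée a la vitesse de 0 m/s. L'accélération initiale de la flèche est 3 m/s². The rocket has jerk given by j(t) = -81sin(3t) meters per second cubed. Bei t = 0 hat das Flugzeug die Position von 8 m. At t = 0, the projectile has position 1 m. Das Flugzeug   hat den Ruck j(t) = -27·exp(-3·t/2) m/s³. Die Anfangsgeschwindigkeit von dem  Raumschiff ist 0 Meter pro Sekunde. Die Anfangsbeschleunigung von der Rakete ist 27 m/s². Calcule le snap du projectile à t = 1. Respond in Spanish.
Debemos derivar nuestra ecuación de la aceleración a(t) = -36·t^2 - 18·t + 6 2 veces. Tomando d/dt de a(t), encontramos j(t) = -72·t - 18. La derivada de la sacudida da el snap: s(t) = -72. Tenemos el snap s(t) = -72. Sustituyendo t = 1: s(1) = -72.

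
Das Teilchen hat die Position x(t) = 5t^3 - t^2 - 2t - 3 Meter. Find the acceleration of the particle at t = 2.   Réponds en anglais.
We must differentiate our position equation x(t) = 5·t^3 - t^2 - 2·t - 3 2 times. Taking d/dt of x(t), we find v(t) = 15·t^2 - 2·t - 2. Differentiating velocity, we get acceleration: a(t) = 30·t - 2. Using a(t) = 30·t - 2 and substituting t = 2, we find a = 58.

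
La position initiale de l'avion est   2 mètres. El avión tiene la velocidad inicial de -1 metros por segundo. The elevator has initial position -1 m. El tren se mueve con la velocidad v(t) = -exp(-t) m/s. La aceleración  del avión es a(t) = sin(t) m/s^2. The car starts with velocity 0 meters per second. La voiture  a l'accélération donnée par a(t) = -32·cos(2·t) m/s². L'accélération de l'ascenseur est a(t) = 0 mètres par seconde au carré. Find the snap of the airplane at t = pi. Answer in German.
Um dies zu lösen, müssen wir 2 Ableitungen unserer Gleichung für die Beschleunigung a(t) = sin(t) nehmen. Mit d/dt von a(t) finden wir j(t) = cos(t). Die Ableitung von dem Ruck ergibt den Snap: s(t) = -sin(t). Aus der Gleichung für den Snap s(t) = -sin(t), setzen wir t = pi ein und erhalten s = 0.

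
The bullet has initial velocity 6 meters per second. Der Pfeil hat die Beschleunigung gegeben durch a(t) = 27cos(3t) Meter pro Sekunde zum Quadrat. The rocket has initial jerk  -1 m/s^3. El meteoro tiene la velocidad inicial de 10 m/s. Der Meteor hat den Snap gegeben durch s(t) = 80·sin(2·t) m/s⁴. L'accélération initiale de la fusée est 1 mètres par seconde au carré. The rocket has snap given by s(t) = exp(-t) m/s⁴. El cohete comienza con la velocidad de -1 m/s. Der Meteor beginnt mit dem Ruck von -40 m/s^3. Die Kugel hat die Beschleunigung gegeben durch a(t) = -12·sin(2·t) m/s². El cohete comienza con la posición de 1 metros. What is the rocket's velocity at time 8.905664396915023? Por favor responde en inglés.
We need to integrate our snap equation s(t) = exp(-t) 3 times. Taking ∫s(t)dt and applying j(0) = -1, we find j(t) = -exp(-t). Taking ∫j(t)dt and applying a(0) = 1, we find a(t) = exp(-t). The integral of acceleration, with v(0) = -1, gives velocity: v(t) = -exp(-t). Using v(t) = -exp(-t) and substituting t = 8.905664396915023, we find v = -0.000135618549388240.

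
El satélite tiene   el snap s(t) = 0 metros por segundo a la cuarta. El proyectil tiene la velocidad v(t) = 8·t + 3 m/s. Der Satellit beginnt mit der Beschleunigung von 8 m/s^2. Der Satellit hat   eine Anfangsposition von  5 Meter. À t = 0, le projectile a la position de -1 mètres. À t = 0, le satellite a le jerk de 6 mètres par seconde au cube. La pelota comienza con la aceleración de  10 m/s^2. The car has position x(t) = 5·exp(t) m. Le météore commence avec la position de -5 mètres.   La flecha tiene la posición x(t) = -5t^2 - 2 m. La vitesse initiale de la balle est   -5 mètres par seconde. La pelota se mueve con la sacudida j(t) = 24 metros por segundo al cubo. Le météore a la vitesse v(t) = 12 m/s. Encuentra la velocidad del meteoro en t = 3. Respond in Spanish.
De la ecuación de la velocidad v(t) = 12, sustituimos t = 3 para obtener v = 12.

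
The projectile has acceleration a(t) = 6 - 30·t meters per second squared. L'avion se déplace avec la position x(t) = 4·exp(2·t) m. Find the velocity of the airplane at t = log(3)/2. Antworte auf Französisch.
Nous devons dériver notre équation de la position x(t) = 4·exp(2·t) 1 fois. En prenant d/dt de x(t), nous trouvons v(t) = 8·exp(2·t). En utilisant v(t) = 8·exp(2·t) et en substituant t = log(3)/2, nous trouvons v = 24.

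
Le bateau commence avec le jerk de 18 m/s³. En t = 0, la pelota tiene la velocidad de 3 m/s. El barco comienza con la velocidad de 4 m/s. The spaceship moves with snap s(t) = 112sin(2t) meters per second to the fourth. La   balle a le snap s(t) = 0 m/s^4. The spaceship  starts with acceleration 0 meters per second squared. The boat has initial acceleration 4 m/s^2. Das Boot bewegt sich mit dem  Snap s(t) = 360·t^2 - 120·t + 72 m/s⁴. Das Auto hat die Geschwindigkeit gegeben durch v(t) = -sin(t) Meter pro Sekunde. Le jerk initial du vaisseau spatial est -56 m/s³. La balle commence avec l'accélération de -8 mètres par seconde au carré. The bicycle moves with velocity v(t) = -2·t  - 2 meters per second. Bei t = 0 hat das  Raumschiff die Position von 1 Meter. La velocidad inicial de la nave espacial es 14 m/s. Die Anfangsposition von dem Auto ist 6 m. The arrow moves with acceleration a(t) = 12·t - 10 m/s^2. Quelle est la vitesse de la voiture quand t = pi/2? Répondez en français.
Nous avons la vitesse v(t) = -sin(t). En substituant t = pi/2: v(pi/2) = -1.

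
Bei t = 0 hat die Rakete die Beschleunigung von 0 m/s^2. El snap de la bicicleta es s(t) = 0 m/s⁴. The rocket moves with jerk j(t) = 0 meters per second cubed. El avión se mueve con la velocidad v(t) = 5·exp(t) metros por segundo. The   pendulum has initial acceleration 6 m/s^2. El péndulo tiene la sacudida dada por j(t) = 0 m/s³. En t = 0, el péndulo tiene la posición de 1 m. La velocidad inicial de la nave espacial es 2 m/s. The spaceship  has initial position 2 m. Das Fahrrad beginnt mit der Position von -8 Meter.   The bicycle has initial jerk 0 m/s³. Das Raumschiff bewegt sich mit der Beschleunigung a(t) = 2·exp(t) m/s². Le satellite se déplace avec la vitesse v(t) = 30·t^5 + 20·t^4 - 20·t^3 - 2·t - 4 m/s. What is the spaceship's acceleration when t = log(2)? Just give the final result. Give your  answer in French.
L'accélération à t = log(2) est a = 4.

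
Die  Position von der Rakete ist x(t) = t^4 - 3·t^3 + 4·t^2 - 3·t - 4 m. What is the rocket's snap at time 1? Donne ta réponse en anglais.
We must differentiate our position equation x(t) = t^4 - 3·t^3 + 4·t^2 - 3·t - 4 4 times. Taking d/dt of x(t), we find v(t) = 4·t^3 - 9·t^2 + 8·t - 3. Differentiating velocity, we get acceleration: a(t) = 12·t^2 - 18·t + 8. Differentiating acceleration, we get jerk: j(t) = 24·t - 18. Taking d/dt of j(t), we find s(t) = 24. Using s(t) = 24 and substituting t = 1, we find s = 24.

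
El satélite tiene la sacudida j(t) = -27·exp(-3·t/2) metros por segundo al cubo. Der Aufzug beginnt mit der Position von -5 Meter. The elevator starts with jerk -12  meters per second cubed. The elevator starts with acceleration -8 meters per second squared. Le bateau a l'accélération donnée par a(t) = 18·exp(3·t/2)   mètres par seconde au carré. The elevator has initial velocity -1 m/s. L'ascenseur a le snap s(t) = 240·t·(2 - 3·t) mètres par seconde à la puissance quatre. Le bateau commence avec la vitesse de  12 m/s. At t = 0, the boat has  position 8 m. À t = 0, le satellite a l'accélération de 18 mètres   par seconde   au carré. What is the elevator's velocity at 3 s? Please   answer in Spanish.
Partiendo del snap s(t) = 240·t·(2 - 3·t), tomamos 3 antiderivadas. La antiderivada del snap, con j(0) = -12, da la sacudida: j(t) = -240·t^3 + 240·t^2 - 12. Integrando la sacudida y usando la condición inicial a(0) = -8, obtenemos a(t) = -60·t^4 + 80·t^3 - 12·t - 8. La antiderivada de la aceleración, con v(0) = -1, da la velocidad: v(t) = -12·t^5 + 20·t^4 - 6·t^2 - 8·t - 1. Tenemos la velocidad v(t) = -12·t^5 + 20·t^4 - 6·t^2 - 8·t - 1. Sustituyendo t = 3: v(3) = -1375.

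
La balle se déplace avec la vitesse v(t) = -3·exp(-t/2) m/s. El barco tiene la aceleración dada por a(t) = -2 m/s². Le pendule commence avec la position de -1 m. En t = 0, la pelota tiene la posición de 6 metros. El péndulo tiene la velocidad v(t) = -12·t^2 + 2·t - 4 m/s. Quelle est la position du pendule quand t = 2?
En partant de la vitesse v(t) = -12·t^2 + 2·t - 4, nous prenons 1 primitive. En intégrant la vitesse et en utilisant la condition initiale x(0) = -1, nous obtenons x(t) = -4·t^3 + t^2 - 4·t - 1. De l'équation de la position x(t) = -4·t^3 + t^2 - 4·t - 1, nous substituons t = 2 pour obtenir x = -37.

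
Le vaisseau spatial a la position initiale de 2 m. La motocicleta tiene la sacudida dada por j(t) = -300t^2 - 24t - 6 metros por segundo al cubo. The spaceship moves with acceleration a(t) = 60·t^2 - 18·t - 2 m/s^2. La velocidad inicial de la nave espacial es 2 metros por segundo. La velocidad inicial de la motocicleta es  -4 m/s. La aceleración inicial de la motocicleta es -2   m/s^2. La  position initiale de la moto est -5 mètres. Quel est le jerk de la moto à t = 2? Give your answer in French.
Nous avons le jerk j(t) = -300·t^2 - 24·t - 6. En substituant t = 2: j(2) = -1254.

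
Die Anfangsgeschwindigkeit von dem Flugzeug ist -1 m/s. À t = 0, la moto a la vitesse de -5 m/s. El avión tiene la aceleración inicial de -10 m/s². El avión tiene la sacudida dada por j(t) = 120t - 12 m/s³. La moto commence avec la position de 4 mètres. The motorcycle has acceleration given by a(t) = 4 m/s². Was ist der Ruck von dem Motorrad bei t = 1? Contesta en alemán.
Ausgehend von der Beschleunigung a(t) = 4, nehmen wir 1 Ableitung. Die Ableitung von der Beschleunigung ergibt den Ruck: j(t) = 0. Aus der Gleichung für den Ruck j(t) = 0, setzen wir t = 1 ein und erhalten j = 0.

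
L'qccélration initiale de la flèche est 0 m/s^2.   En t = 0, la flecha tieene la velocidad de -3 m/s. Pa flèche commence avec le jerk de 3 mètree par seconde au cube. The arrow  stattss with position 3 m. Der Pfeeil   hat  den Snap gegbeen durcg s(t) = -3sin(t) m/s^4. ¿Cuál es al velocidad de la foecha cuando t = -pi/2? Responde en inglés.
We must find the antiderivative of our snap equation s(t) = -3·sin(t) 3 times. Taking ∫s(t)dt and applying j(0) = 3, we find j(t) = 3·cos(t). Integrating jerk and using the initial condition a(0) = 0, we get a(t) = 3·sin(t). Taking ∫a(t)dt and applying v(0) = -3, we find v(t) = -3·cos(t). We have velocity v(t) = -3·cos(t). Substituting t = -pi/2: v(-pi/2) = 0.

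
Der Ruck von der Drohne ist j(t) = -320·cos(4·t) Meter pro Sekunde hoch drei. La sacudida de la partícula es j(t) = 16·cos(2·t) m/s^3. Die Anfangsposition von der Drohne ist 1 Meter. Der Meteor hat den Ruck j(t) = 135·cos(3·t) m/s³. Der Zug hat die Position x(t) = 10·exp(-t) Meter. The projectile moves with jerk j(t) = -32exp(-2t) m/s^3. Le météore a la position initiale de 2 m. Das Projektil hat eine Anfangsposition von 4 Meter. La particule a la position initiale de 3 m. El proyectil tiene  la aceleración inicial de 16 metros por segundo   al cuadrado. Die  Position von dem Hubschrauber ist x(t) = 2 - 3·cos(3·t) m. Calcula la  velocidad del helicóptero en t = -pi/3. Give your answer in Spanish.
Debemos derivar nuestra ecuación de la posición x(t) = 2 - 3·cos(3·t) 1 vez. Tomando d/dt de x(t), encontramos v(t) = 9·sin(3·t). Usando v(t) = 9·sin(3·t) y sustituyendo t = -pi/3, encontramos v = 0.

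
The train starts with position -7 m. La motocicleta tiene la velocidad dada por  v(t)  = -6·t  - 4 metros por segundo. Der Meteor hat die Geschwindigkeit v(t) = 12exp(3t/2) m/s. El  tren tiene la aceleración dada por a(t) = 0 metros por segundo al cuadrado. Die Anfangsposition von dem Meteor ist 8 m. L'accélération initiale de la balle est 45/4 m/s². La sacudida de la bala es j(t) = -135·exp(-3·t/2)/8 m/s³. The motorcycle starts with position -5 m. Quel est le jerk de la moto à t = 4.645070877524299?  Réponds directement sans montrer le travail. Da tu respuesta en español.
La respuesta es 0.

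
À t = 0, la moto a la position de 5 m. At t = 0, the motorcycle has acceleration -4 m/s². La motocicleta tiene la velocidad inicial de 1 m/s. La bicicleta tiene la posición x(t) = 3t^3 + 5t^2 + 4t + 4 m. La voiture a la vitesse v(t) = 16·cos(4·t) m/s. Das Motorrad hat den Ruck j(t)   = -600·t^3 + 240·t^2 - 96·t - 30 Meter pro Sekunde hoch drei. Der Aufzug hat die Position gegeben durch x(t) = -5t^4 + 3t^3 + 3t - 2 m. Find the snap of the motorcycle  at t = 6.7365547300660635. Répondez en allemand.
Ausgehend von dem Ruck j(t) = -600·t^3 + 240·t^2 - 96·t - 30, nehmen wir 1 Ableitung. Die Ableitung von dem Ruck ergibt den Snap: s(t) = -1800·t^2 + 480·t - 96. Wir haben den Snap s(t) = -1800·t^2 + 480·t - 96. Durch Einsetzen von t = 6.7365547300660635: s(6.7365547300660635) = -78548.5590656841.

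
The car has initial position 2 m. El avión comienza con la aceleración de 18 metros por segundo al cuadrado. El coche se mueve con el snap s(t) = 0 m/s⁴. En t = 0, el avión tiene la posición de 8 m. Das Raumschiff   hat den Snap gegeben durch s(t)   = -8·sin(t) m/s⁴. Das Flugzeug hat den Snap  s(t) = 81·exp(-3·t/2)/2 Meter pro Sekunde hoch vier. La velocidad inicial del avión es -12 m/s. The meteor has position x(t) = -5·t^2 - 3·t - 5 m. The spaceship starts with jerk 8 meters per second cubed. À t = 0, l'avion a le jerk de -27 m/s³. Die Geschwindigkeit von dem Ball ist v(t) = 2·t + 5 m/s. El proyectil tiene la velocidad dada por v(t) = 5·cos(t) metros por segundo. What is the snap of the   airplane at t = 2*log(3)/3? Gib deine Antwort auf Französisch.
Nous avons le snap s(t) = 81·exp(-3·t/2)/2. En substituant t = 2*log(3)/3: s(2*log(3)/3) = 27/2.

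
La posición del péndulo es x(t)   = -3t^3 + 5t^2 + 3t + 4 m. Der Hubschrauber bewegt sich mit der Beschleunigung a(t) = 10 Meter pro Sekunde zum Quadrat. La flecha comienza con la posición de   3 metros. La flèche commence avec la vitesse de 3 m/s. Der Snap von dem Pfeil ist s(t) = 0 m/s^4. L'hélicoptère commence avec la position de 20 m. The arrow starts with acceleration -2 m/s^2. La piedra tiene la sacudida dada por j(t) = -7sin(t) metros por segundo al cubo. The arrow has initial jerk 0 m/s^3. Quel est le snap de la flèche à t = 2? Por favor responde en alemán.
Aus der Gleichung für den Snap s(t) = 0, setzen wir t = 2 ein und erhalten s = 0.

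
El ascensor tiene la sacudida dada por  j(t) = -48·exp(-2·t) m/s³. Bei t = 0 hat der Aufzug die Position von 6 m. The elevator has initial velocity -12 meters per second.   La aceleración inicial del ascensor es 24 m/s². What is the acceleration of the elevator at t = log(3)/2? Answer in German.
Wir müssen unsere Gleichung für den Ruck j(t) = -48·exp(-2·t) 1-mal integrieren. Das Integral von dem Ruck ist die Beschleunigung. Mit a(0) = 24 erhalten wir a(t) = 24·exp(-2·t). Mit a(t) = 24·exp(-2·t) und Einsetzen von t = log(3)/2, finden wir a = 8.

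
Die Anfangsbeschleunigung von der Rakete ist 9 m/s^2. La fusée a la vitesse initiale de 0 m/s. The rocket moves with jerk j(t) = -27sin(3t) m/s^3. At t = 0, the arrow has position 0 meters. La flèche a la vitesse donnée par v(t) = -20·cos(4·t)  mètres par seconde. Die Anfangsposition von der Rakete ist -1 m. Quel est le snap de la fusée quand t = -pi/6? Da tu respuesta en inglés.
To solve this, we need to take 1 derivative of our jerk equation j(t) = -27·sin(3·t). The derivative of jerk gives snap: s(t) = -81·cos(3·t). From the given snap equation s(t) = -81·cos(3·t), we substitute t = -pi/6 to get s = 0.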